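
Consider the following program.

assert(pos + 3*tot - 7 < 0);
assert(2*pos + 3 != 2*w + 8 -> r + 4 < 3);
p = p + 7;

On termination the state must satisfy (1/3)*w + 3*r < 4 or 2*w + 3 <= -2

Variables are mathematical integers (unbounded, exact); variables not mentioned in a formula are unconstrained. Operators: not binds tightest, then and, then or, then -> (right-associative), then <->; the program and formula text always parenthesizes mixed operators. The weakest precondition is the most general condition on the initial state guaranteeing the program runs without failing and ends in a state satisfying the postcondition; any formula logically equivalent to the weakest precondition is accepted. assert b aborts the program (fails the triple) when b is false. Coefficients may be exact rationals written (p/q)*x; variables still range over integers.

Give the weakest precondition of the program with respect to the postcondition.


Working backward. After the program, the postcondition (1/3)*w + 3*r < 4 or 2*w + 3 <= -2 must hold; in canonical form it is 3*r + (1/3)*w < 4 or 2*w <= -5.
Before p := p + 7: 3*r + (1/3)*w < 4 or 2*w <= -5
Before assert 2*pos + 3 != 2*w + 8 -> r + 4 < 3: (2*pos != 2*w + 5 -> r < -1) and (3*r + (1/3)*w < 4 or 2*w <= -5)
Before assert pos + 3*tot - 7 < 0: pos + 3*tot < 7 and (2*pos != 2*w + 5 -> r < -1) and (3*r + (1/3)*w < 4 or 2*w <= -5)
Answer: WP = pos + 3*tot < 7 and (2*pos != 2*w + 5 -> r < -1) and (3*r + (1/3)*w < 4 or 2*w <= -5)


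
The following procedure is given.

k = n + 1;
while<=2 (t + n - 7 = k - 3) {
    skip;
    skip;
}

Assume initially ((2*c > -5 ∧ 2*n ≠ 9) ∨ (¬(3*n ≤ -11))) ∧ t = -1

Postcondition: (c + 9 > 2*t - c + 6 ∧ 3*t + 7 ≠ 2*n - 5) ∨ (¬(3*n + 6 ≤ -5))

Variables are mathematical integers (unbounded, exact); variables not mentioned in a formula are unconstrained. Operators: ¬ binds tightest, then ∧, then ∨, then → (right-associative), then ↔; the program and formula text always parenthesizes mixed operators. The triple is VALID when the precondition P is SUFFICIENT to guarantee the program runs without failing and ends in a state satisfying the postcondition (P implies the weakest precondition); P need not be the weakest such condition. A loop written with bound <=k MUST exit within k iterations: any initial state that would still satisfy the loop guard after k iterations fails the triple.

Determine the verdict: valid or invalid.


Working backward. After the program, the postcondition (c + 9 > 2*t - c + 6 ∧ 3*t + 7 ≠ 2*n - 5) ∨ (¬(3*n + 6 ≤ -5)) must hold; in canonical form it is (2*c > 2*t - 3 ∧ 3*t ≠ 2*n - 12) ∨ (¬(3*n ≤ -11)).
Before the loop (bound <=2), unroll the exhaustion recursion (WP_0 = exit-now case; WP_j = one more guarded iteration, up to j = 2):
  WP_0: (¬(n + t = k + 4)) ∧ ((2*c > 2*t - 3 ∧ 3*t ≠ 2*n - 12) ∨ (¬(3*n ≤ -11)))
  WP_1: (n + t = k + 4 → ((¬(n + t = k + 4)) ∧ ((2*c > 2*t - 3 ∧ 3*t ≠ 2*n - 12) ∨ (¬(3*n ≤ -11))))) ∧ ((¬(n + t = k + 4)) → ((2*c > 2*t - 3 ∧ 3*t ≠ 2*n - 12) ∨ (¬(3*n ≤ -11))))
  WP_2: (n + t = k + 4 → ((n + t = k + 4 → ((¬(n + t = k + 4)) ∧ ((2*c > 2*t - 3 ∧ 3*t ≠ 2*n - 12) ∨ (¬(3*n ≤ -11))))) ∧ ((¬(n + t = k + 4)) → ((2*c > 2*t - 3 ∧ 3*t ≠ 2*n - 12) ∨ (¬(3*n ≤ -11)))))) ∧ ((¬(n + t = k + 4)) → ((2*c > 2*t - 3 ∧ 3*t ≠ 2*n - 12) ∨ (¬(3*n ≤ -11))))
So before the loop: (n + t = k + 4 → ((n + t = k + 4 → ((¬(n + t = k + 4)) ∧ ((2*c > 2*t - 3 ∧ 3*t ≠ 2*n - 12) ∨ (¬(3*n ≤ -11))))) ∧ ((¬(n + t = k + 4)) → ((2*c > 2*t - 3 ∧ 3*t ≠ 2*n - 12) ∨ (¬(3*n ≤ -11)))))) ∧ ((¬(n + t = k + 4)) → ((2*c > 2*t - 3 ∧ 3*t ≠ 2*n - 12) ∨ (¬(3*n ≤ -11))))
Before k := n + 1: (t = 5 → ((t = 5 → ((¬(t = 5)) ∧ ((2*c > 2*t - 3 ∧ 3*t ≠ 2*n - 12) ∨ (¬(3*n ≤ -11))))) ∧ ((¬(t = 5)) → ((2*c > 2*t - 3 ∧ 3*t ≠ 2*n - 12) ∨ (¬(3*n ≤ -11)))))) ∧ ((¬(t = 5)) → ((2*c > 2*t - 3 ∧ 3*t ≠ 2*n - 12) ∨ (¬(3*n ≤ -11))))
The weakest precondition is (t = 5 → ((t = 5 → ((¬(t = 5)) ∧ ((2*c > 2*t - 3 ∧ 3*t ≠ 2*n - 12) ∨ (¬(3*n ≤ -11))))) ∧ ((¬(t = 5)) → ((2*c > 2*t - 3 ∧ 3*t ≠ 2*n - 12) ∨ (¬(3*n ≤ -11)))))) ∧ ((¬(t = 5)) → ((2*c > 2*t - 3 ∧ 3*t ≠ 2*n - 12) ∨ (¬(3*n ≤ -11)))).
Check whether ((2*c > -5 ∧ 2*n ≠ 9) ∨ (¬(3*n ≤ -11))) ∧ t = -1 implies it.
Every state satisfying the precondition satisfies the weakest precondition: the implication holds.
Answer: valid


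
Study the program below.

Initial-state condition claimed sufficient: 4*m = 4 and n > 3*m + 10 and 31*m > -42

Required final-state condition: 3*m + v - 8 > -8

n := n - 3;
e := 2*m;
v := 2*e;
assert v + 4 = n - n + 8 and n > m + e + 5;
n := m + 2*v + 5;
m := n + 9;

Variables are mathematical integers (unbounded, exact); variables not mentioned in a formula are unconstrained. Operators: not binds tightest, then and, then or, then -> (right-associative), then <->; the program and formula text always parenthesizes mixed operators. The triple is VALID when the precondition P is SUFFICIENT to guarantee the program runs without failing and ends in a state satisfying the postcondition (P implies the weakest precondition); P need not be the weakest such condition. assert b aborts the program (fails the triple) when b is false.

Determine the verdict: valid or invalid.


Working backward. After the program, the postcondition 3*m + v - 8 > -8 must hold; in canonical form it is 3*m + v > 0.
Before m := n + 9: 3*n + v > -27
Before n := m + 2*v + 5: 3*m + 7*v > -42
Before assert v + 4 = n - n + 8 and n > m + e + 5: v = 4 and n > e + m + 5 and 3*m + 7*v > -42
Before v := 2*e: 2*e = 4 and n > e + m + 5 and 14*e + 3*m > -42
Before e := 2*m: 4*m = 4 and n > 3*m + 5 and 31*m > -42
Before n := n - 3: 4*m = 4 and n > 3*m + 8 and 31*m > -42
The weakest precondition is 4*m = 4 and n > 3*m + 8 and 31*m > -42.
Check whether 4*m = 4 and n > 3*m + 10 and 31*m > -42 implies it.
Every state satisfying the precondition satisfies the weakest precondition: the implication holds.
Answer: valid


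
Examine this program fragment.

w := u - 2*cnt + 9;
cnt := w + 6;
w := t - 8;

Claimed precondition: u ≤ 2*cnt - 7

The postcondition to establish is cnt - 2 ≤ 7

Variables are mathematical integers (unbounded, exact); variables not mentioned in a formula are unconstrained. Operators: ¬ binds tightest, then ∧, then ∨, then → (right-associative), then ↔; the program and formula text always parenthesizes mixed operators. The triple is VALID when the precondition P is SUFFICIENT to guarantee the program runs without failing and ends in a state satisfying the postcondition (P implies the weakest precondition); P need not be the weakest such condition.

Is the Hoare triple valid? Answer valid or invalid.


Working backward. After the program, the postcondition cnt - 2 ≤ 7 must hold; in canonical form it is cnt ≤ 9.
Before w := t - 8: cnt ≤ 9
Before cnt := w + 6: w ≤ 3
Before w := u - 2*cnt + 9: u ≤ 2*cnt - 6
The weakest precondition is u ≤ 2*cnt - 6.
Check whether u ≤ 2*cnt - 7 implies it.
Every state satisfying the precondition satisfies the weakest precondition: the implication holds.
Answer: valid


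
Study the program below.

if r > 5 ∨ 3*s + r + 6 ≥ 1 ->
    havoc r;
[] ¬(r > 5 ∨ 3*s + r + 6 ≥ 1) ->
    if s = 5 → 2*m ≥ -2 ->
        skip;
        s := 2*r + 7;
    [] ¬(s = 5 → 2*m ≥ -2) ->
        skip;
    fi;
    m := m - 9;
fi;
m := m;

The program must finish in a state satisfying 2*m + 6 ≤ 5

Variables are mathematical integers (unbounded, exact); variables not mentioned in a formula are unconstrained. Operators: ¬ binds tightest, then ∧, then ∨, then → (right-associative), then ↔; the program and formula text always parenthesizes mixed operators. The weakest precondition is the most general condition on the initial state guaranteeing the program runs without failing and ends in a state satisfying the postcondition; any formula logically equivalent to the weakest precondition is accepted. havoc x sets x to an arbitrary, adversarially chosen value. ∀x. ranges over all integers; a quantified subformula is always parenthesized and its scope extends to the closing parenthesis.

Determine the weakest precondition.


Working backward. After the program, the postcondition 2*m + 6 ≤ 5 must hold; in canonical form it is 2*m ≤ -1.
Before m := m: 2*m ≤ -1
Then branch requires 2*m ≤ -1; else branch requires ((s = 5 → 2*m ≥ -2) → 2*m ≤ 17) ∧ ((¬(s = 5 → 2*m ≥ -2)) → 2*m ≤ 17).
Before the if: ((r > 5 ∨ r + 3*s ≥ -5) → 2*m ≤ -1) ∧ ((¬(r > 5 ∨ r + 3*s ≥ -5)) → (((s = 5 → 2*m ≥ -2) → 2*m ≤ 17) ∧ ((¬(s = 5 → 2*m ≥ -2)) → 2*m ≤ 17)))
Answer: WP = ((r > 5 ∨ r + 3*s ≥ -5) → 2*m ≤ -1) ∧ ((¬(r > 5 ∨ r + 3*s ≥ -5)) → (((s = 5 → 2*m ≥ -2) → 2*m ≤ 17) ∧ ((¬(s = 5 → 2*m ≥ -2)) → 2*m ≤ 17)))


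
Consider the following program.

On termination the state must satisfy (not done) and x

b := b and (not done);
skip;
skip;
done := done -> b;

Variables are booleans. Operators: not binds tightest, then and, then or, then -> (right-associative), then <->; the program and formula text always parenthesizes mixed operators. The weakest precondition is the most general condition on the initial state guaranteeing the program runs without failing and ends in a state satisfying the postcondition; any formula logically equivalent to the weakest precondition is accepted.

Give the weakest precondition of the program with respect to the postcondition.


Working backward. After the program, (not done) and x must hold.
Before done := done -> b: (not (done -> b)) and x
Before skip: (not (done -> b)) and x
Before skip: (not (done -> b)) and x
Before b := b and (not done): (not (done -> (b and (not done)))) and x
Answer: WP = (not (done -> (b and (not done)))) and x


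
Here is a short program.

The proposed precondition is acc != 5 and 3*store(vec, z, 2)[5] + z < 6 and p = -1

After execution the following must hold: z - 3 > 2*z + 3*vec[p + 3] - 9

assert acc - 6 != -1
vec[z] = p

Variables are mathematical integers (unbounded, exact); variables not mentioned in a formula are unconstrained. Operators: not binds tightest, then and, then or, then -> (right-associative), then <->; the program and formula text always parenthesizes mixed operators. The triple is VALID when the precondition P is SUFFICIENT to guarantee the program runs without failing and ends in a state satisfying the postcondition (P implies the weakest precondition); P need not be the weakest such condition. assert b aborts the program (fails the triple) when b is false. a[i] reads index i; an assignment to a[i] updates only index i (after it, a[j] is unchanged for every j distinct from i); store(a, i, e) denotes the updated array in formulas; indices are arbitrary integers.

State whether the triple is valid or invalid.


Working backward. After the program, the postcondition z - 3 > 2*z + 3*vec[p + 3] - 9 must hold; in canonical form it is 3*vec[p + 3] + z < 6.
Before vec[z] := p: 3*store(vec, z, p)[p + 3] + z < 6
Before assert acc - 6 != -1: acc != 5 and 3*store(vec, z, p)[p + 3] + z < 6
The weakest precondition is acc != 5 and 3*store(vec, z, p)[p + 3] + z < 6.
Check whether acc != 5 and 3*store(vec, z, 2)[5] + z < 6 and p = -1 implies it.
Countermodel: at the initial state acc = 6, p = -1, vec = {[2] = 1, [3] = 4, [5] = 0, elsewhere 4}, z = 3, the precondition holds but the weakest precondition fails.
Answer: invalid


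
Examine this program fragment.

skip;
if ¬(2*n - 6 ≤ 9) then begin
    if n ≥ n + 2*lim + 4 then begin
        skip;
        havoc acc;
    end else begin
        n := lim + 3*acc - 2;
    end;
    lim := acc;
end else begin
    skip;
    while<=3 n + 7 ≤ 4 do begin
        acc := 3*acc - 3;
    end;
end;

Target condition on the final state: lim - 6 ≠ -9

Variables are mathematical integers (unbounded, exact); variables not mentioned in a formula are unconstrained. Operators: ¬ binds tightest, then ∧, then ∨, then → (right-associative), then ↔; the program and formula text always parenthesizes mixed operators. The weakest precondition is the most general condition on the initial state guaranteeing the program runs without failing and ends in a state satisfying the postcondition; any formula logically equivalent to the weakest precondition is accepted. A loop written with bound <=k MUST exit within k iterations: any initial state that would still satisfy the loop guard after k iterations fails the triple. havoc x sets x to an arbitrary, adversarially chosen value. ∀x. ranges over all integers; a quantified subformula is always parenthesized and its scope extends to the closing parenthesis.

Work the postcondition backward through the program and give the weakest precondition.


Working backward. After the program, the postcondition lim - 6 ≠ -9 must hold; in canonical form it is lim ≠ -3.
Then branch requires (2*lim ≤ -4 → (∀acc_1. acc_1 ≠ -3)) ∧ ((¬(2*lim ≤ -4)) → acc ≠ -3); else branch requires (n ≤ -3 → ((n ≤ -3 → ((n ≤ -3 → ((¬(n ≤ -3)) ∧ lim ≠ -3)) ∧ ((¬(n ≤ -3)) → lim ≠ -3))) ∧ ((¬(n ≤ -3)) → lim ≠ -3))) ∧ ((¬(n ≤ -3)) → lim ≠ -3).
Before the if: ((¬(2*n ≤ 15)) → ((2*lim ≤ -4 → (∀acc_1. acc_1 ≠ -3)) ∧ ((¬(2*lim ≤ -4)) → acc ≠ -3))) ∧ (2*n ≤ 15 → ((n ≤ -3 → ((n ≤ -3 → ((n ≤ -3 → ((¬(n ≤ -3)) ∧ lim ≠ -3)) ∧ ((¬(n ≤ -3)) → lim ≠ -3))) ∧ ((¬(n ≤ -3)) → lim ≠ -3))) ∧ ((¬(n ≤ -3)) → lim ≠ -3)))
Before skip: ((¬(2*n ≤ 15)) → ((2*lim ≤ -4 → (∀acc_1. acc_1 ≠ -3)) ∧ ((¬(2*lim ≤ -4)) → acc ≠ -3))) ∧ (2*n ≤ 15 → ((n ≤ -3 → ((n ≤ -3 → ((n ≤ -3 → ((¬(n ≤ -3)) ∧ lim ≠ -3)) ∧ ((¬(n ≤ -3)) → lim ≠ -3))) ∧ ((¬(n ≤ -3)) → lim ≠ -3))) ∧ ((¬(n ≤ -3)) → lim ≠ -3)))
Answer: WP = ((¬(2*n ≤ 15)) → ((2*lim ≤ -4 → (∀acc_1. acc_1 ≠ -3)) ∧ ((¬(2*lim ≤ -4)) → acc ≠ -3))) ∧ (2*n ≤ 15 → ((n ≤ -3 → ((n ≤ -3 → ((n ≤ -3 → ((¬(n ≤ -3)) ∧ lim ≠ -3)) ∧ ((¬(n ≤ -3)) → lim ≠ -3))) ∧ ((¬(n ≤ -3)) → lim ≠ -3))) ∧ ((¬(n ≤ -3)) → lim ≠ -3)))


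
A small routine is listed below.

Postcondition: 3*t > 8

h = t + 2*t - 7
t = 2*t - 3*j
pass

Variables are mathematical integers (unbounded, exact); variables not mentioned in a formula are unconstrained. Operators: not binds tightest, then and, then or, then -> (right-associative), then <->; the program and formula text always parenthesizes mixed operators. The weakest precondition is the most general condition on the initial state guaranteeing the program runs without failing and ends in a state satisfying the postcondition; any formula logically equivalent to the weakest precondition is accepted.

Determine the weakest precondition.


Working backward. After the program, 3*t > 8 must hold.
Before skip: 3*t > 8
Before t := 2*t - 3*j: 6*t > 9*j + 8
Before h := t + 2*t - 7: 6*t > 9*j + 8
Answer: WP = 6*t > 9*j + 8


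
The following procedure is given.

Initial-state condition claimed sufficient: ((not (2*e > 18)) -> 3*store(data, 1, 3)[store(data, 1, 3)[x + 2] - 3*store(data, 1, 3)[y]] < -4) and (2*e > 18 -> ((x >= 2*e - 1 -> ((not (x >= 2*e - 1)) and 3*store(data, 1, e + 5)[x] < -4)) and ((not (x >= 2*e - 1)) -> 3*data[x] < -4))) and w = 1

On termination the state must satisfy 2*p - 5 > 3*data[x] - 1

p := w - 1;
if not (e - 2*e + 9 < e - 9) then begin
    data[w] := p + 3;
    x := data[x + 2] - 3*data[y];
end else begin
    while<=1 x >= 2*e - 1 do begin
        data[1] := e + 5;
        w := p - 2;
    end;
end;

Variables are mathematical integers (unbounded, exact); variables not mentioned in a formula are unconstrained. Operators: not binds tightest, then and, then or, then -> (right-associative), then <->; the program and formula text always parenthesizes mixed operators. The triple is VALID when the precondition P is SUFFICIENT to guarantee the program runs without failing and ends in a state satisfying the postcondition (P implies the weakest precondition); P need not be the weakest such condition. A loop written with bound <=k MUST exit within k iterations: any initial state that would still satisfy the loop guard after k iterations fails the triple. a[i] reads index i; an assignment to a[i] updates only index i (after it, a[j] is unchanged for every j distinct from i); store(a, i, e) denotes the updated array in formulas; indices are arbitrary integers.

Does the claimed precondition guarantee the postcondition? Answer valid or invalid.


Working backward. After the program, the postcondition 2*p - 5 > 3*data[x] - 1 must hold; in canonical form it is 2*p > 3*data[x] + 4.
Then branch requires 2*p > 3*store(data, w, p + 3)[store(data, w, p + 3)[x + 2] - 3*store(data, w, p + 3)[y]] + 4; else branch requires (x >= 2*e - 1 -> ((not (x >= 2*e - 1)) and 2*p > 3*store(data, 1, e + 5)[x] + 4)) and ((not (x >= 2*e - 1)) -> 2*p > 3*data[x] + 4).
Before the if: ((not (2*e > 18)) -> 2*p > 3*store(data, w, p + 3)[store(data, w, p + 3)[x + 2] - 3*store(data, w, p + 3)[y]] + 4) and (2*e > 18 -> ((x >= 2*e - 1 -> ((not (x >= 2*e - 1)) and 2*p > 3*store(data, 1, e + 5)[x] + 4)) and ((not (x >= 2*e - 1)) -> 2*p > 3*data[x] + 4)))
Before p := w - 1: ((not (2*e > 18)) -> 2*w > 3*store(data, w, w + 2)[store(data, w, w + 2)[x + 2] - 3*store(data, w, w + 2)[y]] + 6) and (2*e > 18 -> ((x >= 2*e - 1 -> ((not (x >= 2*e - 1)) and 2*w > 3*store(data, 1, e + 5)[x] + 6)) and ((not (x >= 2*e - 1)) -> 2*w > 3*data[x] + 6)))
The weakest precondition is ((not (2*e > 18)) -> 2*w > 3*store(data, w, w + 2)[store(data, w, w + 2)[x + 2] - 3*store(data, w, w + 2)[y]] + 6) and (2*e > 18 -> ((x >= 2*e - 1 -> ((not (x >= 2*e - 1)) and 2*w > 3*store(data, 1, e + 5)[x] + 6)) and ((not (x >= 2*e - 1)) -> 2*w > 3*data[x] + 6))).
Check whether ((not (2*e > 18)) -> 3*store(data, 1, 3)[store(data, 1, 3)[x + 2] - 3*store(data, 1, 3)[y]] < -4) and (2*e > 18 -> ((x >= 2*e - 1 -> ((not (x >= 2*e - 1)) and 3*store(data, 1, e + 5)[x] < -4)) and ((not (x >= 2*e - 1)) -> 3*data[x] < -4))) and w = 1 implies it.
Every state satisfying the precondition satisfies the weakest precondition: the implication holds.
Answer: valid


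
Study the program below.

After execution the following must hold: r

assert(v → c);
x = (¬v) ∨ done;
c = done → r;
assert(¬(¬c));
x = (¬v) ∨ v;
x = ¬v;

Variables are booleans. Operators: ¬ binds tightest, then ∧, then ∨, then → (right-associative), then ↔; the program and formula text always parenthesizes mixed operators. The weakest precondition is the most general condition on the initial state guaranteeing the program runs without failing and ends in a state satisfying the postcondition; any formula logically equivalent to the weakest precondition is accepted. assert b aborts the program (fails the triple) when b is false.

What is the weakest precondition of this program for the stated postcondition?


Working backward. After the program, r must hold.
Before x := ¬v: r
Before x := (¬v) ∨ v: r
Before assert ¬(¬c): c ∧ r
Before c := done → r: (done → r) ∧ r
Before x := (¬v) ∨ done: (done → r) ∧ r
Before assert v → c: (v → c) ∧ (done → r) ∧ r
Answer: WP = (v → c) ∧ (done → r) ∧ r


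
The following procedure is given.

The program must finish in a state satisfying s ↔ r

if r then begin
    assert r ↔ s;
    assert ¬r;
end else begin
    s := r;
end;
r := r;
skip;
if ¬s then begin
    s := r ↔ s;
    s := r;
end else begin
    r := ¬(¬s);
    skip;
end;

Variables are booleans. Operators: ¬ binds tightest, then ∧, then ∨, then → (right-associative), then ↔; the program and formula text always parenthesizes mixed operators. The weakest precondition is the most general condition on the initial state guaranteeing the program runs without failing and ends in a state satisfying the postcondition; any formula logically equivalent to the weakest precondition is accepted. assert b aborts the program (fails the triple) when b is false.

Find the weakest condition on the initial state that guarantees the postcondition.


Working backward. After the program, s ↔ r must hold.
Then branch requires true; else branch requires true.
Before the if: true
Before skip: true
Before r := r: true
Then branch requires (r ↔ s) ∧ (¬r); else branch requires true.
Before the if: r → ((r ↔ s) ∧ (¬r))
Answer: WP = r → ((r ↔ s) ∧ (¬r))


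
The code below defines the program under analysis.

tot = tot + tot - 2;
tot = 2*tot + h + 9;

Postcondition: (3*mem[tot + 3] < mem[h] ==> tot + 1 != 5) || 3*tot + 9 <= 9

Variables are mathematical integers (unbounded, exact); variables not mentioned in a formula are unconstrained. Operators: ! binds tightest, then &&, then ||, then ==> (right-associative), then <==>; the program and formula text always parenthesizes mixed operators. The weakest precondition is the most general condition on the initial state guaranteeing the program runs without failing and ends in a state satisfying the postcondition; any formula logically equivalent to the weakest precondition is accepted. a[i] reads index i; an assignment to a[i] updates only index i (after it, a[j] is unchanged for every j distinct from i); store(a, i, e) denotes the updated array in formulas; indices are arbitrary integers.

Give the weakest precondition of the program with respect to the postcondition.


Working backward. After the program, the postcondition (3*mem[tot + 3] < mem[h] ==> tot + 1 != 5) || 3*tot + 9 <= 9 must hold; in canonical form it is (3*mem[tot + 3] < mem[h] ==> tot != 4) || 3*tot <= 0.
Before tot := 2*tot + h + 9: (3*mem[h + 2*tot + 12] < mem[h] ==> h + 2*tot != -5) || 3*h + 6*tot <= -27
Before tot := tot + tot - 2: (3*mem[h + 4*tot + 8] < mem[h] ==> h + 4*tot != -1) || 3*h + 12*tot <= -15
Answer: WP = (3*mem[h + 4*tot + 8] < mem[h] ==> h + 4*tot != -1) || 3*h + 12*tot <= -15


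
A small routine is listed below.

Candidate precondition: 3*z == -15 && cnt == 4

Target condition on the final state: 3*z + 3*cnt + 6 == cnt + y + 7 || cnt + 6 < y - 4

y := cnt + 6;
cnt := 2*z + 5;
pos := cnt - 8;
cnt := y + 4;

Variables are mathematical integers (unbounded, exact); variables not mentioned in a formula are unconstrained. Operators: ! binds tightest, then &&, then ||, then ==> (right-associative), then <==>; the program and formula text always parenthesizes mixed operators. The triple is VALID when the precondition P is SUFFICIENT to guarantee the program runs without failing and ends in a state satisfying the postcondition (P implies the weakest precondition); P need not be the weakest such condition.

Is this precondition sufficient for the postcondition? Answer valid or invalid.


Working backward. After the program, the postcondition 3*z + 3*cnt + 6 == cnt + y + 7 || cnt + 6 < y - 4 must hold; in canonical form it is 2*cnt + 3*z == y + 1 || cnt < y - 10.
Before cnt := y + 4: y + 3*z == -7
Before pos := cnt - 8: y + 3*z == -7
Before cnt := 2*z + 5: y + 3*z == -7
Before y := cnt + 6: cnt + 3*z == -13
The weakest precondition is cnt + 3*z == -13.
Check whether 3*z == -15 && cnt == 4 implies it.
Countermodel: at the initial state cnt = 4, z = -5, the precondition holds but the weakest precondition fails.
Answer: invalid


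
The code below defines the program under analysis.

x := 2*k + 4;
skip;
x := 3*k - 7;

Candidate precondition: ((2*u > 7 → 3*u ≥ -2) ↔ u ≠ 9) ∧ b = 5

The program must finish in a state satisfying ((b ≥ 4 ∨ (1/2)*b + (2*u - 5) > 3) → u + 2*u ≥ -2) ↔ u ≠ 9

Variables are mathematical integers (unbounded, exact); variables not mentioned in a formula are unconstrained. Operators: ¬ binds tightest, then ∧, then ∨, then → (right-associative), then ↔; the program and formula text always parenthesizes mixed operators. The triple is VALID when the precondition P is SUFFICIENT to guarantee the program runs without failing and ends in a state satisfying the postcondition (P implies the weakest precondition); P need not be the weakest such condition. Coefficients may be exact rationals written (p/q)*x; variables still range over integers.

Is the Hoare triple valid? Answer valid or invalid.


Working backward. After the program, the postcondition ((b ≥ 4 ∨ (1/2)*b + (2*u - 5) > 3) → u + 2*u ≥ -2) ↔ u ≠ 9 must hold; in canonical form it is ((b ≥ 4 ∨ (1/2)*b + 2*u > 8) → 3*u ≥ -2) ↔ u ≠ 9.
Before x := 3*k - 7: ((b ≥ 4 ∨ (1/2)*b + 2*u > 8) → 3*u ≥ -2) ↔ u ≠ 9
Before skip: ((b ≥ 4 ∨ (1/2)*b + 2*u > 8) → 3*u ≥ -2) ↔ u ≠ 9
Before x := 2*k + 4: ((b ≥ 4 ∨ (1/2)*b + 2*u > 8) → 3*u ≥ -2) ↔ u ≠ 9
The weakest precondition is ((b ≥ 4 ∨ (1/2)*b + 2*u > 8) → 3*u ≥ -2) ↔ u ≠ 9.
Check whether ((2*u > 7 → 3*u ≥ -2) ↔ u ≠ 9) ∧ b = 5 implies it.
Countermodel: at the initial state b = 5, u = -1, the precondition holds but the weakest precondition fails.
Answer: invalid


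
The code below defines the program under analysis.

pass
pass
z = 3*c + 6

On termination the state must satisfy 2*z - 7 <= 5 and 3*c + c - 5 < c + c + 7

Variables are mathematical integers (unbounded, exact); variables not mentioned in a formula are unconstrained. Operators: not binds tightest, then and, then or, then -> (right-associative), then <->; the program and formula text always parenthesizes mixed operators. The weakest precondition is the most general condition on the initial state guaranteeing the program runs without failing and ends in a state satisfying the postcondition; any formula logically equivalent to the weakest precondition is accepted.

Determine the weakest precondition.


Working backward. After the program, the postcondition 2*z - 7 <= 5 and 3*c + c - 5 < c + c + 7 must hold; in canonical form it is 2*z <= 12 and 2*c < 12.
Before z := 3*c + 6: 6*c <= 0 and 2*c < 12
Before skip: 6*c <= 0 and 2*c < 12
Before skip: 6*c <= 0 and 2*c < 12
Answer: WP = 6*c <= 0 and 2*c < 12


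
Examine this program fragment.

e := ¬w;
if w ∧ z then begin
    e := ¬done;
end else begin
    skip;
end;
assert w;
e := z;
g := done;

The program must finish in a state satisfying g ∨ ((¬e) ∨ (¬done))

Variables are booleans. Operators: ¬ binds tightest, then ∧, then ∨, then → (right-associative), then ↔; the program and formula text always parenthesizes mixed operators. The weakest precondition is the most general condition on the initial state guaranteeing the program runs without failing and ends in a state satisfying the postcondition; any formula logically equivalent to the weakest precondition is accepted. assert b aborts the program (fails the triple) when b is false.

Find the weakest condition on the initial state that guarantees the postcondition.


Working backward. After the program, the postcondition g ∨ ((¬e) ∨ (¬done)) must hold; in canonical form it is g ∨ (¬e) ∨ (¬done).
Before g := done: true
Before e := z: true
Before assert w: w
Then branch requires w; else branch requires w.
Before the if: ((w ∧ z) → w) ∧ ((¬(w ∧ z)) → w)
Before e := ¬w: ((w ∧ z) → w) ∧ ((¬(w ∧ z)) → w)
Answer: WP = ((w ∧ z) → w) ∧ ((¬(w ∧ z)) → w)


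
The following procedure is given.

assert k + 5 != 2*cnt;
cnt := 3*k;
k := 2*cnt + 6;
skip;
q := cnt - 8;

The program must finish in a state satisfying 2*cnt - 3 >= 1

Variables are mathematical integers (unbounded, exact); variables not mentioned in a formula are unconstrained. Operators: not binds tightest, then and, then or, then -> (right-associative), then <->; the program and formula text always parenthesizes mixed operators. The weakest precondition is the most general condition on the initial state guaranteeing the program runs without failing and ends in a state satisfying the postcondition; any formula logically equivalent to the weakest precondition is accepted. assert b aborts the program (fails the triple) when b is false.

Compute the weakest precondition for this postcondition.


Working backward. After the program, the postcondition 2*cnt - 3 >= 1 must hold; in canonical form it is 2*cnt >= 4.
Before q := cnt - 8: 2*cnt >= 4
Before skip: 2*cnt >= 4
Before k := 2*cnt + 6: 2*cnt >= 4
Before cnt := 3*k: 6*k >= 4
Before assert k + 5 != 2*cnt: k != 2*cnt - 5 and 6*k >= 4
Answer: WP = k != 2*cnt - 5 and 6*k >= 4


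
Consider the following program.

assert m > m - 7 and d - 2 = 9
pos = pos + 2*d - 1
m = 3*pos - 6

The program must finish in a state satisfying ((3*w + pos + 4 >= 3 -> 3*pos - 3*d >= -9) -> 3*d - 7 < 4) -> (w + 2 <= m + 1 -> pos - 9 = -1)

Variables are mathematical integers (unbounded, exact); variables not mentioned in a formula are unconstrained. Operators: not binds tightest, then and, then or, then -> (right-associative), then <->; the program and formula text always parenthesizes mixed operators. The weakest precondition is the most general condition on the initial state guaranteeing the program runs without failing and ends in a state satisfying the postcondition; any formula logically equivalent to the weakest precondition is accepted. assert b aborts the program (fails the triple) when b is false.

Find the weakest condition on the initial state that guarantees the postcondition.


Working backward. After the program, the postcondition ((3*w + pos + 4 >= 3 -> 3*pos - 3*d >= -9) -> 3*d - 7 < 4) -> (w + 2 <= m + 1 -> pos - 9 = -1) must hold; in canonical form it is ((pos + 3*w >= -1 -> 3*pos >= 3*d - 9) -> 3*d < 11) -> (w <= m - 1 -> pos = 8).
Before m := 3*pos - 6: ((pos + 3*w >= -1 -> 3*pos >= 3*d - 9) -> 3*d < 11) -> (w <= 3*pos - 7 -> pos = 8)
Before pos := pos + 2*d - 1: ((2*d + pos + 3*w >= 0 -> 3*d + 3*pos >= -6) -> 3*d < 11) -> (w <= 6*d + 3*pos - 10 -> 2*d + pos = 9)
Before assert m > m - 7 and d - 2 = 9: d = 11 and (((2*d + pos + 3*w >= 0 -> 3*d + 3*pos >= -6) -> 3*d < 11) -> (w <= 6*d + 3*pos - 10 -> 2*d + pos = 9))
Answer: WP = d = 11 and (((2*d + pos + 3*w >= 0 -> 3*d + 3*pos >= -6) -> 3*d < 11) -> (w <= 6*d + 3*pos - 10 -> 2*d + pos = 9))


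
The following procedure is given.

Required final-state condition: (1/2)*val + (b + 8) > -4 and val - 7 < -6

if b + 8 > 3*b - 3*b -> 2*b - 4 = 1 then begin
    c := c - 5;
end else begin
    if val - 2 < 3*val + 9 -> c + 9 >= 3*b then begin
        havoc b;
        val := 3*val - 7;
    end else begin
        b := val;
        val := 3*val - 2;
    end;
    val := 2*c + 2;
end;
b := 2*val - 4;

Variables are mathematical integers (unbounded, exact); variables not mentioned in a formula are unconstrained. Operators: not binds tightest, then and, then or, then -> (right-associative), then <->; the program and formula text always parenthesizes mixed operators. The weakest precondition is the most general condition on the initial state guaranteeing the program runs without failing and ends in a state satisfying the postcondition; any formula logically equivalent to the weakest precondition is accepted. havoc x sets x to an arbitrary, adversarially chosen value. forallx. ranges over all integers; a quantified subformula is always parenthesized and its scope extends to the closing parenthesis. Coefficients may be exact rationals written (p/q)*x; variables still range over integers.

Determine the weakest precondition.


Working backward. After the program, the postcondition (1/2)*val + (b + 8) > -4 and val - 7 < -6 must hold; in canonical form it is b + (1/2)*val > -12 and val < 1.
Before b := 2*val - 4: (5/2)*val > -8 and val < 1
Then branch requires (5/2)*val > -8 and val < 1; else branch requires ((2*val > -11 -> c >= 3*b - 9) -> (5*c > -13 and 2*c < -1)) and ((not (2*val > -11 -> c >= 3*b - 9)) -> (5*c > -13 and 2*c < -1)).
Before the if: ((b > -8 -> 2*b = 5) -> ((5/2)*val > -8 and val < 1)) and ((not (b > -8 -> 2*b = 5)) -> (((2*val > -11 -> c >= 3*b - 9) -> (5*c > -13 and 2*c < -1)) and ((not (2*val > -11 -> c >= 3*b - 9)) -> (5*c > -13 and 2*c < -1))))
Answer: WP = ((b > -8 -> 2*b = 5) -> ((5/2)*val > -8 and val < 1)) and ((not (b > -8 -> 2*b = 5)) -> (((2*val > -11 -> c >= 3*b - 9) -> (5*c > -13 and 2*c < -1)) and ((not (2*val > -11 -> c >= 3*b - 9)) -> (5*c > -13 and 2*c < -1))))


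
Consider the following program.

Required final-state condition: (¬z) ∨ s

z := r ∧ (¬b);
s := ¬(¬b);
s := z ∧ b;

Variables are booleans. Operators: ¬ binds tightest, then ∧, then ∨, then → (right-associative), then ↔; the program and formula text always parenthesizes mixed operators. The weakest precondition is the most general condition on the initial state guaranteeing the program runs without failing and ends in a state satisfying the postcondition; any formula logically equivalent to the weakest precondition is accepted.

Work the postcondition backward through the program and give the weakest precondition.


Working backward. After the program, (¬z) ∨ s must hold.
Before s := z ∧ b: (¬z) ∨ (z ∧ b)
Before s := ¬(¬b): (¬z) ∨ (z ∧ b)
Before z := r ∧ (¬b): ¬(r ∧ (¬b))
Answer: WP = ¬(r ∧ (¬b))


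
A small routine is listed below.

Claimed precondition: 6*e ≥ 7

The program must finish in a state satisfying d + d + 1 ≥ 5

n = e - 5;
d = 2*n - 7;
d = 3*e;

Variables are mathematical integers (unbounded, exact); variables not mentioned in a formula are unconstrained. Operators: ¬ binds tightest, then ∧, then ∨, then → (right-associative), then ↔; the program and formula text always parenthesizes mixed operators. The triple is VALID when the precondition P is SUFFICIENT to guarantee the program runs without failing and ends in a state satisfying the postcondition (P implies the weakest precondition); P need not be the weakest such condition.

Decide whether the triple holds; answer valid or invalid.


Working backward. After the program, the postcondition d + d + 1 ≥ 5 must hold; in canonical form it is 2*d ≥ 4.
Before d := 3*e: 6*e ≥ 4
Before d := 2*n - 7: 6*e ≥ 4
Before n := e - 5: 6*e ≥ 4
The weakest precondition is 6*e ≥ 4.
Check whether 6*e ≥ 7 implies it.
Every state satisfying the precondition satisfies the weakest precondition: the implication holds.
Answer: valid


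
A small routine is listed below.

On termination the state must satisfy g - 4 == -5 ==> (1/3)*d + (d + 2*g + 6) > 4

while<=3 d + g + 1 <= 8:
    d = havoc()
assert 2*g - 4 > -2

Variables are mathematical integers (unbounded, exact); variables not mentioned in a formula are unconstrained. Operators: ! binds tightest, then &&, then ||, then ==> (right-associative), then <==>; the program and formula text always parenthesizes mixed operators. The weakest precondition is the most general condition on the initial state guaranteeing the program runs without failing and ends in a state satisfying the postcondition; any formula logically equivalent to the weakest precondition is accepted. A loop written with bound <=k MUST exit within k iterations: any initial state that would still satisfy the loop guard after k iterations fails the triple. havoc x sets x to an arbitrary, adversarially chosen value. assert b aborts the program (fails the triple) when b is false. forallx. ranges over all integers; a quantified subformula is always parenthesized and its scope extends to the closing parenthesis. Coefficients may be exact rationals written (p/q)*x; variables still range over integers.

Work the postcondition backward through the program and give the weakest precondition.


Working backward. After the program, the postcondition g - 4 == -5 ==> (1/3)*d + (d + 2*g + 6) > 4 must hold; in canonical form it is g == -1 ==> (4/3)*d + 2*g > -2.
Before assert 2*g - 4 > -2: 2*g > 2 && (g == -1 ==> (4/3)*d + 2*g > -2)
Before the loop (bound <=3), unroll the exhaustion recursion (WP_0 = exit-now case; WP_j = one more guarded iteration, up to j = 3):
  WP_0: (!(d + g <= 7)) && 2*g > 2 && (g == -1 ==> (4/3)*d + 2*g > -2)
  WP_1: (d + g <= 7 ==> (forall d_1. ((!(d_1 + g <= 7)) && 2*g > 2 && (g == -1 ==> (4/3)*d_1 + 2*g > -2)))) && ((!(d + g <= 7)) ==> (2*g > 2 && (g == -1 ==> (4/3)*d + 2*g > -2)))
  WP_2: (d + g <= 7 ==> (forall d_2. ((d_2 + g <= 7 ==> (forall d_1. ((!(d_1 + g <= 7)) && 2*g > 2 && (g == -1 ==> (4/3)*d_1 + 2*g > -2)))) && ((!(d_2 + g <= 7)) ==> (2*g > 2 && (g == -1 ==> (4/3)*d_2 + 2*g > -2)))))) && ((!(d + g <= 7)) ==> (2*g > 2 && (g == -1 ==> (4/3)*d + 2*g > -2)))
  WP_3: (d + g <= 7 ==> (forall d_3. ((d_3 + g <= 7 ==> (forall d_2. ((d_2 + g <= 7 ==> (forall d_1. ((!(d_1 + g <= 7)) && 2*g > 2 && (g == -1 ==> (4/3)*d_1 + 2*g > -2)))) && ((!(d_2 + g <= 7)) ==> (2*g > 2 && (g == -1 ==> (4/3)*d_2 + 2*g > -2)))))) && ((!(d_3 + g <= 7)) ==> (2*g > 2 && (g == -1 ==> (4/3)*d_3 + 2*g > -2)))))) && ((!(d + g <= 7)) ==> (2*g > 2 && (g == -1 ==> (4/3)*d + 2*g > -2)))
So before the loop: (d + g <= 7 ==> (forall d_3. ((d_3 + g <= 7 ==> (forall d_2. ((d_2 + g <= 7 ==> (forall d_1. ((!(d_1 + g <= 7)) && 2*g > 2 && (g == -1 ==> (4/3)*d_1 + 2*g > -2)))) && ((!(d_2 + g <= 7)) ==> (2*g > 2 && (g == -1 ==> (4/3)*d_2 + 2*g > -2)))))) && ((!(d_3 + g <= 7)) ==> (2*g > 2 && (g == -1 ==> (4/3)*d_3 + 2*g > -2)))))) && ((!(d + g <= 7)) ==> (2*g > 2 && (g == -1 ==> (4/3)*d + 2*g > -2)))
Answer: WP = (d + g <= 7 ==> (forall d_3. ((d_3 + g <= 7 ==> (forall d_2. ((d_2 + g <= 7 ==> (forall d_1. ((!(d_1 + g <= 7)) && 2*g > 2 && (g == -1 ==> (4/3)*d_1 + 2*g > -2)))) && ((!(d_2 + g <= 7)) ==> (2*g > 2 && (g == -1 ==> (4/3)*d_2 + 2*g > -2)))))) && ((!(d_3 + g <= 7)) ==> (2*g > 2 && (g == -1 ==> (4/3)*d_3 + 2*g > -2)))))) && ((!(d + g <= 7)) ==> (2*g > 2 && (g == -1 ==> (4/3)*d + 2*g > -2)))


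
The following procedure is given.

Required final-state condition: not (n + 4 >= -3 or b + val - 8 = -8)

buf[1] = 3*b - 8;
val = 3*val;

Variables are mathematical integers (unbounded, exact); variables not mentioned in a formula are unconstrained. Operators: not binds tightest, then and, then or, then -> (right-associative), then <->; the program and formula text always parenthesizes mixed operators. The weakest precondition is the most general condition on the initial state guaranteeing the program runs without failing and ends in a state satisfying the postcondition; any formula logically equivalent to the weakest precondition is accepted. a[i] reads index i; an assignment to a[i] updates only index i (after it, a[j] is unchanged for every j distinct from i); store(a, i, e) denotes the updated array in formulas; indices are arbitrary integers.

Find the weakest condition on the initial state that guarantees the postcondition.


Working backward. After the program, the postcondition not (n + 4 >= -3 or b + val - 8 = -8) must hold; in canonical form it is not (n >= -7 or b + val = 0).
Before val := 3*val: not (n >= -7 or b + 3*val = 0)
Before buf[1] := 3*b - 8: not (n >= -7 or b + 3*val = 0)
Answer: WP = not (n >= -7 or b + 3*val = 0)


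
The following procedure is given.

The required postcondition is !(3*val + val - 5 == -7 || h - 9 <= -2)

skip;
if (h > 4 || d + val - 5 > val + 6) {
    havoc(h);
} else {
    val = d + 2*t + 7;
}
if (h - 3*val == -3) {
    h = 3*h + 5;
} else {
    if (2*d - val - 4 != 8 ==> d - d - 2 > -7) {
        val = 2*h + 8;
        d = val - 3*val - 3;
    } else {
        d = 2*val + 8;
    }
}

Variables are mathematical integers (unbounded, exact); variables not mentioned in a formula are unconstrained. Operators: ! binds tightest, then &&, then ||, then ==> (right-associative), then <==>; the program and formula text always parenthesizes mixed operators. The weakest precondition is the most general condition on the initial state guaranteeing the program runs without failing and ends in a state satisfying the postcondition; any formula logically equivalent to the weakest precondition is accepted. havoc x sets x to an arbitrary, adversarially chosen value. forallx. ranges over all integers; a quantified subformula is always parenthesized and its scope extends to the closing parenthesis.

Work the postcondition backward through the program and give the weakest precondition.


Working backward. After the program, the postcondition !(3*val + val - 5 == -7 || h - 9 <= -2) must hold; in canonical form it is !(4*val == -2 || h <= 7).
Then branch requires !(4*val == -2 || 3*h <= 2); else branch requires !(8*h == -34 || h <= 7).
Before the if: (h == 3*val - 3 ==> (!(4*val == -2 || 3*h <= 2))) && ((!(h == 3*val - 3)) ==> (!(8*h == -34 || h <= 7)))
Then branch requires forall h_1. ((h_1 == 3*val - 3 ==> (!(4*val == -2 || 3*h_1 <= 2))) && ((!(h_1 == 3*val - 3)) ==> (!(8*h_1 == -34 || h_1 <= 7)))); else branch requires (h == 3*d + 6*t + 18 ==> (!(4*d + 8*t == -30 || 3*h <= 2))) && ((!(h == 3*d + 6*t + 18)) ==> (!(8*h == -34 || h <= 7))).
Before the if: ((h > 4 || d > 11) ==> (forall h_1. ((h_1 == 3*val - 3 ==> (!(4*val == -2 || 3*h_1 <= 2))) && ((!(h_1 == 3*val - 3)) ==> (!(8*h_1 == -34 || h_1 <= 7)))))) && ((!(h > 4 || d > 11)) ==> ((h == 3*d + 6*t + 18 ==> (!(4*d + 8*t == -30 || 3*h <= 2))) && ((!(h == 3*d + 6*t + 18)) ==> (!(8*h == -34 || h <= 7)))))
Before skip: ((h > 4 || d > 11) ==> (forall h_1. ((h_1 == 3*val - 3 ==> (!(4*val == -2 || 3*h_1 <= 2))) && ((!(h_1 == 3*val - 3)) ==> (!(8*h_1 == -34 || h_1 <= 7)))))) && ((!(h > 4 || d > 11)) ==> ((h == 3*d + 6*t + 18 ==> (!(4*d + 8*t == -30 || 3*h <= 2))) && ((!(h == 3*d + 6*t + 18)) ==> (!(8*h == -34 || h <= 7)))))
Answer: WP = ((h > 4 || d > 11) ==> (forall h_1. ((h_1 == 3*val - 3 ==> (!(4*val == -2 || 3*h_1 <= 2))) && ((!(h_1 == 3*val - 3)) ==> (!(8*h_1 == -34 || h_1 <= 7)))))) && ((!(h > 4 || d > 11)) ==> ((h == 3*d + 6*t + 18 ==> (!(4*d + 8*t == -30 || 3*h <= 2))) && ((!(h == 3*d + 6*t + 18)) ==> (!(8*h == -34 || h <= 7)))))
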